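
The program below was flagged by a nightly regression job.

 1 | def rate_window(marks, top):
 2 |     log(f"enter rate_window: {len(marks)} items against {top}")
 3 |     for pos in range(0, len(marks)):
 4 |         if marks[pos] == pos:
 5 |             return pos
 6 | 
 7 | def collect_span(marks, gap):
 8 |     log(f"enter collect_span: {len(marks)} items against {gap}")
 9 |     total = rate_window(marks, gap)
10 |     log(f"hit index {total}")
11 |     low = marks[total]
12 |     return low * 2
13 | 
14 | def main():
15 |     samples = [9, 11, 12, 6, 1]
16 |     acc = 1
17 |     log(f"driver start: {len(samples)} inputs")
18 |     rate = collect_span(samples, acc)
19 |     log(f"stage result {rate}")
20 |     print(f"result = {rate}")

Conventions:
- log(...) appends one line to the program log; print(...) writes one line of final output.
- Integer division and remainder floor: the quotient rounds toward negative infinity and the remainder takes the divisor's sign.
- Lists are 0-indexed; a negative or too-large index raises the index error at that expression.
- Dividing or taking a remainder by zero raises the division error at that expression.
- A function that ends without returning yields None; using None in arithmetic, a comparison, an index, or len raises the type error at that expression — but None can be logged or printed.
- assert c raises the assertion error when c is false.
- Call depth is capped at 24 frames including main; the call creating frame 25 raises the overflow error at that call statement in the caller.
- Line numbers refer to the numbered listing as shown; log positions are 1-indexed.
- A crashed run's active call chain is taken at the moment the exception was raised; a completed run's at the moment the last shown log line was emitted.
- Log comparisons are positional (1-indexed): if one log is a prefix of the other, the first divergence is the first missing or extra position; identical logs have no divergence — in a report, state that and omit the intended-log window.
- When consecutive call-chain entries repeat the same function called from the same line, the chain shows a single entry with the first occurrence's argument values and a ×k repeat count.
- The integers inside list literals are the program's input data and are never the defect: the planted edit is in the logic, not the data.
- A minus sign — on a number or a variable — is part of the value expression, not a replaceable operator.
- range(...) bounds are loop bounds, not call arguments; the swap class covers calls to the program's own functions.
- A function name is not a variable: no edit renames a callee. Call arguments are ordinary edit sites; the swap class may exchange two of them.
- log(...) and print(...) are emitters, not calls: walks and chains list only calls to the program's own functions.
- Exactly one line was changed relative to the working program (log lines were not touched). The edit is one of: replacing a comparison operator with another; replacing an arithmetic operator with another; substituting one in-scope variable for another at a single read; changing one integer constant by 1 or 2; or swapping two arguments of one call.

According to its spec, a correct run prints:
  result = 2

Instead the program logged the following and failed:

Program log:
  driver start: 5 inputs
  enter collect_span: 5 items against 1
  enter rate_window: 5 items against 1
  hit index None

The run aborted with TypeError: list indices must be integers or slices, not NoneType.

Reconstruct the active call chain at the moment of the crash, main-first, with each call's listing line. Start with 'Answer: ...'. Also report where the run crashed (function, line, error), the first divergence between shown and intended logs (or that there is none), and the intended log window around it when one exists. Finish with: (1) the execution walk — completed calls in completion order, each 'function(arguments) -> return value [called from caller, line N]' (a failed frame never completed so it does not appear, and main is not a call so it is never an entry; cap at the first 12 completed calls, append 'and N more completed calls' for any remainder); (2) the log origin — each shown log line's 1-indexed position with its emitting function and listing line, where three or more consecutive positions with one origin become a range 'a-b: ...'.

Answer: main -> collect_span (called at line 18).
The tell: Log line 4 is where behavior first shows: 'hit index None' appears instead of 'hit index 4'.
Crash: collect_span, line 11, TypeError.
First divergence: position 4; shown 'hit index None' vs intended 'hit index 4'.
Intended log window:
  2: enter collect_span: 5 items against 1
  3: enter rate_window: 5 items against 1
  4: hit index 4
  5: stage result 2
Execution walk:
  rate_window([9, 11, 12, 6, 1], 1) -> None  [called from collect_span, line 9]
Log origin:
  1: from main, line 17
  2: from collect_span, line 8
  3: from rate_window, line 2
  4: from collect_span, line 10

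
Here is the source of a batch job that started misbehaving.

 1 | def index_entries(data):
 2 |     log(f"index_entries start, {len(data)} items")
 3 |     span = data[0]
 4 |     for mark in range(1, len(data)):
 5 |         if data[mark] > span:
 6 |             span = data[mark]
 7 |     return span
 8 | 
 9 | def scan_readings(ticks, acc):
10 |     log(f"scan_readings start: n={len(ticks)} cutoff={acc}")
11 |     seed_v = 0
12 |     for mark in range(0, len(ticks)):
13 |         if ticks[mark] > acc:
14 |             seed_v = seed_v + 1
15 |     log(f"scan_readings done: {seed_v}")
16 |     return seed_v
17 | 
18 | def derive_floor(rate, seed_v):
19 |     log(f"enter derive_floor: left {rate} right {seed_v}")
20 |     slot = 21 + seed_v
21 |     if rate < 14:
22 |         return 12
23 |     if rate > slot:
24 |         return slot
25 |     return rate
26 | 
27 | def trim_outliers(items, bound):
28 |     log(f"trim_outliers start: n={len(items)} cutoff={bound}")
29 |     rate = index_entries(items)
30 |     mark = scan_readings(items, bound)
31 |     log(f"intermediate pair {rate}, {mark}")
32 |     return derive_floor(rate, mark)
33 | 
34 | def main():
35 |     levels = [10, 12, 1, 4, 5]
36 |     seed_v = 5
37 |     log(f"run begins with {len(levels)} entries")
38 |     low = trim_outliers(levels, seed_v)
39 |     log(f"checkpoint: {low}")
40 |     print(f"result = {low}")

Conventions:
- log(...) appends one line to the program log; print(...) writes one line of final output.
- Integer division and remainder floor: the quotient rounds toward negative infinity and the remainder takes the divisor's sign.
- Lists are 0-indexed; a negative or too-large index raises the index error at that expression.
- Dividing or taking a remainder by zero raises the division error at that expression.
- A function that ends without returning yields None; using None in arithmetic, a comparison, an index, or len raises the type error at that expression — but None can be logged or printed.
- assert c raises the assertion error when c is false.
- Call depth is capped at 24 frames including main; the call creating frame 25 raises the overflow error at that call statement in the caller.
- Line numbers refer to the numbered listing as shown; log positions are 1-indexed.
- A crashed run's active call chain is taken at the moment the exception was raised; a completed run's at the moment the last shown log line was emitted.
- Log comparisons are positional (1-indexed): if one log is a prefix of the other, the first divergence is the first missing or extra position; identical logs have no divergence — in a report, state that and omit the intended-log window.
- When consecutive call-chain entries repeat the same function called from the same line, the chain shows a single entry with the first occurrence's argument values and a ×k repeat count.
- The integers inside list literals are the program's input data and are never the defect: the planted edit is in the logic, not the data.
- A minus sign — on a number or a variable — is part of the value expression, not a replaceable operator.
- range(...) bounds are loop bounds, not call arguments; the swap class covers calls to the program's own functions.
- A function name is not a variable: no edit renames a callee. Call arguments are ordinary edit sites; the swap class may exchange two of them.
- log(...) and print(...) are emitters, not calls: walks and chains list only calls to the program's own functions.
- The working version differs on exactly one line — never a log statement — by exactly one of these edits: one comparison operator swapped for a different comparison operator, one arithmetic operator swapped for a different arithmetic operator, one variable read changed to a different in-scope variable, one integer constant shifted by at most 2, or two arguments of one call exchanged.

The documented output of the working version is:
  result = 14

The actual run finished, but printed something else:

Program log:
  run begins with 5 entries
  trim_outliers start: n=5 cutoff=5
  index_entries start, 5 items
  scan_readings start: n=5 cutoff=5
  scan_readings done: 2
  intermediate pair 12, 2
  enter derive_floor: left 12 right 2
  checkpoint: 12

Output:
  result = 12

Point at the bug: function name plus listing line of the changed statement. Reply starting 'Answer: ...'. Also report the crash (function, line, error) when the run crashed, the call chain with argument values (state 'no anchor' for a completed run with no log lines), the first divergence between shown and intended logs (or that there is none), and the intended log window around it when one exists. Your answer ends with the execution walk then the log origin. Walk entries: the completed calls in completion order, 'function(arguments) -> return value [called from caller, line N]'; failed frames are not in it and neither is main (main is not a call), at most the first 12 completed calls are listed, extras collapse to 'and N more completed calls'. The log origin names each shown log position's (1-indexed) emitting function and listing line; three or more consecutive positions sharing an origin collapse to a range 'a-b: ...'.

Answer: the defect is in derive_floor at line 22.
Key fact: At log position 8 the runs split — shown 'checkpoint: 12', but the working version logs 'checkpoint: 14'.
Call chain: main.
First divergence: position 8 — shown 'checkpoint: 12', intended 'checkpoint: 14'.
Intended log window:
  6: intermediate pair 12, 2
  7: enter derive_floor: left 12 right 2
  8: checkpoint: 14
Execution walk:
  index_entries([10, 12, 1, 4, 5]) -> 12  [called from trim_outliers, line 29]
  scan_readings([10, 12, 1, 4, 5], 5) -> 2  [called from trim_outliers, line 30]
  derive_floor(12, 2) -> 12  [called from trim_outliers, line 32]
  trim_outliers([10, 12, 1, 4, 5], 5) -> 12  [called from main, line 38]
Log origins:
  1: emitted by main (line 37)
  2: emitted by trim_outliers (line 28)
  3: emitted by index_entries (line 2)
  4: emitted by scan_readings (line 10)
  5: emitted by scan_readings (line 15)
  6: emitted by trim_outliers (line 31)
  7: emitted by derive_floor (line 19)
  8: emitted by main (line 39)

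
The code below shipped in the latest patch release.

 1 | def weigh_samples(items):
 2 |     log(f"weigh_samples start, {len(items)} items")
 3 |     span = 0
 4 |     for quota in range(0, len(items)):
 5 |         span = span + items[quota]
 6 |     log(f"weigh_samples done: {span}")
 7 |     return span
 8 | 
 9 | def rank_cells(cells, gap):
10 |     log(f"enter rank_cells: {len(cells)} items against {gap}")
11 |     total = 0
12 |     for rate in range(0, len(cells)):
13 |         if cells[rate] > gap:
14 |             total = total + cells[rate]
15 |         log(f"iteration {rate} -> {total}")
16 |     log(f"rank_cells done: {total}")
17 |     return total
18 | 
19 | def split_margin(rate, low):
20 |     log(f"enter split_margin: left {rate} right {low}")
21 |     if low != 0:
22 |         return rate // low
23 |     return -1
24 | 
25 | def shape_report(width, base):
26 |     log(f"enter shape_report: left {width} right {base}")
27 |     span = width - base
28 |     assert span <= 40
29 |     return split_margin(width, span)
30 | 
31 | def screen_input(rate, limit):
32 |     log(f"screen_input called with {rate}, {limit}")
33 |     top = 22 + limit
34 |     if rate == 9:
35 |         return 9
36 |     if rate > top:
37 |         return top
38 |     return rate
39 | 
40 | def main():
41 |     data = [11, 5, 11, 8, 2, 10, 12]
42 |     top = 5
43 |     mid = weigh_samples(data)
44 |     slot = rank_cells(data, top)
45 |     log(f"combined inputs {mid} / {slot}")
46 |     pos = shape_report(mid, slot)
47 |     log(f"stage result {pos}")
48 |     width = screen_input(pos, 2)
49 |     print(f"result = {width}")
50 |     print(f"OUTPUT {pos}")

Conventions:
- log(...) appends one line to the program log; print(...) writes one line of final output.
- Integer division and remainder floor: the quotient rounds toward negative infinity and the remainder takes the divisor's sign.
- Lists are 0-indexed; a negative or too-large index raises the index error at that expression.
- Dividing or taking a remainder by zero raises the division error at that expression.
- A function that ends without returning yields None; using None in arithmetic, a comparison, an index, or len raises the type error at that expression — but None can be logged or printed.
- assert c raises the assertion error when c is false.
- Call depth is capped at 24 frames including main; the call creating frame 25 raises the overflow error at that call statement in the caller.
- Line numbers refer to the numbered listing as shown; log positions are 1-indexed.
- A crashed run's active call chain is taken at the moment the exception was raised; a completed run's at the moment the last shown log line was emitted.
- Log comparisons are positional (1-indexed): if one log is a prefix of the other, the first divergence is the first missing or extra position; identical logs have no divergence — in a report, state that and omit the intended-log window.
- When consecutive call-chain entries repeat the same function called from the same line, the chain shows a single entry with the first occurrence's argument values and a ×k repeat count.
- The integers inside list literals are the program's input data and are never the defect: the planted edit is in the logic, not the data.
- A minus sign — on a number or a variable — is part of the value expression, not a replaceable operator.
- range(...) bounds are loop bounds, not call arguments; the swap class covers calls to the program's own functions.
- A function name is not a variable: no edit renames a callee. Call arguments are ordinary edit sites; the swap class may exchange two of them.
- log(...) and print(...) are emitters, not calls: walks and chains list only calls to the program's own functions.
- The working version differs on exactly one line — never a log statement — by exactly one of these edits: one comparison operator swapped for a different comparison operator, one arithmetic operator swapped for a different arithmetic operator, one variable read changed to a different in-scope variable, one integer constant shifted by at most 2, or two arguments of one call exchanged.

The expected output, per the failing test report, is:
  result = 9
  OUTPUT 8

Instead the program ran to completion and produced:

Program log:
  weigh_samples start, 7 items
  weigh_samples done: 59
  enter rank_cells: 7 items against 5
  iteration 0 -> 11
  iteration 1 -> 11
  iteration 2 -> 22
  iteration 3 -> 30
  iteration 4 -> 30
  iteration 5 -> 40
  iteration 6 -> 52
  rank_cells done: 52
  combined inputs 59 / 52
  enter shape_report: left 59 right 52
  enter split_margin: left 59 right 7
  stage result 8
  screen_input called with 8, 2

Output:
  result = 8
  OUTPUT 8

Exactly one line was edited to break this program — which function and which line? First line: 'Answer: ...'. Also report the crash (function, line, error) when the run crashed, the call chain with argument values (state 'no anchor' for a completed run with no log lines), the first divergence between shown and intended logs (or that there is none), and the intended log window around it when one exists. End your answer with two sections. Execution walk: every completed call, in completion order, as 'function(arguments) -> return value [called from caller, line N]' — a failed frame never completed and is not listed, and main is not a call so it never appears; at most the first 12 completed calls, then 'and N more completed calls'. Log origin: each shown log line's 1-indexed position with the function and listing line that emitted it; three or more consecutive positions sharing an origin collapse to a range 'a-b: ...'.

Answer: the defect is in screen_input at line 34.
Key fact: No log line changed; the fault shows up purely in the output.
Call chain: main -> screen_input(8, 2) (called at line 48).
First divergence: none; the two logs match at every position.
Execution walk:
  weigh_samples([11, 5, 11, 8, 2, 10, 12]) -> 59  [called from main, line 43]
  rank_cells([11, 5, 11, 8, 2, 10, 12], 5) -> 52  [called from main, line 44]
  split_margin(59, 7) -> 8  [called from shape_report, line 29]
  shape_report(59, 52) -> 8  [called from main, line 46]
  screen_input(8, 2) -> 8  [called from main, line 48]
Origin of each log line:
  1: from weigh_samples, line 2
  2: from weigh_samples, line 6
  3: from rank_cells, line 10
  4-10: from rank_cells, line 15
  11: from rank_cells, line 16
  12: from main, line 45
  13: from shape_report, line 26
  14: from split_margin, line 20
  15: from main, line 47
  16: from screen_input, line 32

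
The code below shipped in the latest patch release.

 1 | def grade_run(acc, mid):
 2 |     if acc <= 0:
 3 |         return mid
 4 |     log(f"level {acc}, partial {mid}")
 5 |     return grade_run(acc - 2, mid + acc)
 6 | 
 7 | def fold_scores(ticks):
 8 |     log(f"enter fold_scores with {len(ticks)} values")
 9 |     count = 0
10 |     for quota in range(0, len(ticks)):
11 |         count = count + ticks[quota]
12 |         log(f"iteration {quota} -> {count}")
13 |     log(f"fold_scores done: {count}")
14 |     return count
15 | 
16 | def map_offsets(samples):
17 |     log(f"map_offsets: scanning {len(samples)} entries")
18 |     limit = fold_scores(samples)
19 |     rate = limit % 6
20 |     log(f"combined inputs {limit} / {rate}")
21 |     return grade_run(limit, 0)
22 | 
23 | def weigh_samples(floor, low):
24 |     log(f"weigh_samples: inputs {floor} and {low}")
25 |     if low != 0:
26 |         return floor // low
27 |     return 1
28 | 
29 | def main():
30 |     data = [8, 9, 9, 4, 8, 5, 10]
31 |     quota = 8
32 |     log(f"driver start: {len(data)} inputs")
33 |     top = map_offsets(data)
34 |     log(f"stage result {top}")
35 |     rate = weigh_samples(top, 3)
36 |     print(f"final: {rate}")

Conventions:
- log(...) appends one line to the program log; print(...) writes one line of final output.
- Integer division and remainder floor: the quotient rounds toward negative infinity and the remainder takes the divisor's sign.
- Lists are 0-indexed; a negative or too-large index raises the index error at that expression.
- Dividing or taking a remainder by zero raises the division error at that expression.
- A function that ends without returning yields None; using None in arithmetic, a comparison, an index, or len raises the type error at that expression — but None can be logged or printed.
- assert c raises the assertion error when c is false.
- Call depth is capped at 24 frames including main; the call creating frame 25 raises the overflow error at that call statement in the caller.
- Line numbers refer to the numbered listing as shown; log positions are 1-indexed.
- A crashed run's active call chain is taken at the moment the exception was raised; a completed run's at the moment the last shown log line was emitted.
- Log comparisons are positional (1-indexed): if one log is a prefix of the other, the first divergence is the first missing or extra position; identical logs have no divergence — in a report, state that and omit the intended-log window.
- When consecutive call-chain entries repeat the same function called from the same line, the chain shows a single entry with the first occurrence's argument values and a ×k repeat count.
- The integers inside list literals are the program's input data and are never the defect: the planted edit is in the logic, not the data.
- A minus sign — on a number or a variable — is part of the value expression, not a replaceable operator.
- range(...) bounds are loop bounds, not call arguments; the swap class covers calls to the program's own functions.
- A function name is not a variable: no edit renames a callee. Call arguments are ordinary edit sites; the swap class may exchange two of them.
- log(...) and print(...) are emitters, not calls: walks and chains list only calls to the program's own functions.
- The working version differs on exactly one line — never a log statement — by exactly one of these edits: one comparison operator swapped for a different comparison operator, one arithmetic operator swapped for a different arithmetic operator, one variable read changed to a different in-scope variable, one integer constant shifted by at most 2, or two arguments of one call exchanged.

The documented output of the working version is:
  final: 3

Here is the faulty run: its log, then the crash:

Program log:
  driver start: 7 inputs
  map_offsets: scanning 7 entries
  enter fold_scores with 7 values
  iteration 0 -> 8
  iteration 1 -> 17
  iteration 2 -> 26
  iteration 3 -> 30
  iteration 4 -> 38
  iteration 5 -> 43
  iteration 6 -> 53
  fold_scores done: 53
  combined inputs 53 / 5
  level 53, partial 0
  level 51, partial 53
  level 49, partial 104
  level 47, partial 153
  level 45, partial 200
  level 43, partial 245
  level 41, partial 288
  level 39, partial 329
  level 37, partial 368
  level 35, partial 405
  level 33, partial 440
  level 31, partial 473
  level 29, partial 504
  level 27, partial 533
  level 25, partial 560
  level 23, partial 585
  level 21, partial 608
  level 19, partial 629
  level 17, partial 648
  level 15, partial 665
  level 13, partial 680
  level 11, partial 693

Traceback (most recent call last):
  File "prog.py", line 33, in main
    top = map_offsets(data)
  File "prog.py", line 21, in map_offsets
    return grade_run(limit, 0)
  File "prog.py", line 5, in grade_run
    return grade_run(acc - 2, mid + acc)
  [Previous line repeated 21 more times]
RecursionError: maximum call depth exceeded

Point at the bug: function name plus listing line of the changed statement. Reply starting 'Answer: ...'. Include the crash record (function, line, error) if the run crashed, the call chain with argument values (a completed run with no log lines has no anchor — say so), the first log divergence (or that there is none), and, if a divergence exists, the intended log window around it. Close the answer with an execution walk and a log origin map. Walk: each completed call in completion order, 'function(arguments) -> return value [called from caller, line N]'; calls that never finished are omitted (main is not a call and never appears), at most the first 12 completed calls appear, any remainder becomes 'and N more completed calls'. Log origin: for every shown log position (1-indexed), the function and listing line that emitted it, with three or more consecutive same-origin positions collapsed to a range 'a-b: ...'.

Answer: the defect is in map_offsets at line 21.
The tell: Log line 13 is where behavior first shows: 'level 53, partial 0' appears instead of 'level 5, partial 0'.
Crash: grade_run, line 5, RecursionError.
Call chain: main -> map_offsets([8, 9, 9, 4, 8, 5, 10]) (called at line 33) -> grade_run(53, 0) (called at line 21) -> grade_run(51, 53) (called at line 5) ×21.
First divergence: position 13 — the shown line 'level 53, partial 0' should read 'level 5, partial 0'.
Intended log window:
  11: fold_scores done: 53
  12: combined inputs 53 / 5
  13: level 5, partial 0
  14: level 3, partial 5
Execution walk:
  fold_scores([8, 9, 9, 4, 8, 5, 10]) -> 53  [called from map_offsets, line 18]
Log line origins:
  1: emitted by main (line 32)
  2: emitted by map_offsets (line 17)
  3: emitted by fold_scores (line 8)
  4-10: emitted by fold_scores (line 12)
  11: emitted by fold_scores (line 13)
  12: emitted by map_offsets (line 20)
  13-34: emitted by grade_run (line 4)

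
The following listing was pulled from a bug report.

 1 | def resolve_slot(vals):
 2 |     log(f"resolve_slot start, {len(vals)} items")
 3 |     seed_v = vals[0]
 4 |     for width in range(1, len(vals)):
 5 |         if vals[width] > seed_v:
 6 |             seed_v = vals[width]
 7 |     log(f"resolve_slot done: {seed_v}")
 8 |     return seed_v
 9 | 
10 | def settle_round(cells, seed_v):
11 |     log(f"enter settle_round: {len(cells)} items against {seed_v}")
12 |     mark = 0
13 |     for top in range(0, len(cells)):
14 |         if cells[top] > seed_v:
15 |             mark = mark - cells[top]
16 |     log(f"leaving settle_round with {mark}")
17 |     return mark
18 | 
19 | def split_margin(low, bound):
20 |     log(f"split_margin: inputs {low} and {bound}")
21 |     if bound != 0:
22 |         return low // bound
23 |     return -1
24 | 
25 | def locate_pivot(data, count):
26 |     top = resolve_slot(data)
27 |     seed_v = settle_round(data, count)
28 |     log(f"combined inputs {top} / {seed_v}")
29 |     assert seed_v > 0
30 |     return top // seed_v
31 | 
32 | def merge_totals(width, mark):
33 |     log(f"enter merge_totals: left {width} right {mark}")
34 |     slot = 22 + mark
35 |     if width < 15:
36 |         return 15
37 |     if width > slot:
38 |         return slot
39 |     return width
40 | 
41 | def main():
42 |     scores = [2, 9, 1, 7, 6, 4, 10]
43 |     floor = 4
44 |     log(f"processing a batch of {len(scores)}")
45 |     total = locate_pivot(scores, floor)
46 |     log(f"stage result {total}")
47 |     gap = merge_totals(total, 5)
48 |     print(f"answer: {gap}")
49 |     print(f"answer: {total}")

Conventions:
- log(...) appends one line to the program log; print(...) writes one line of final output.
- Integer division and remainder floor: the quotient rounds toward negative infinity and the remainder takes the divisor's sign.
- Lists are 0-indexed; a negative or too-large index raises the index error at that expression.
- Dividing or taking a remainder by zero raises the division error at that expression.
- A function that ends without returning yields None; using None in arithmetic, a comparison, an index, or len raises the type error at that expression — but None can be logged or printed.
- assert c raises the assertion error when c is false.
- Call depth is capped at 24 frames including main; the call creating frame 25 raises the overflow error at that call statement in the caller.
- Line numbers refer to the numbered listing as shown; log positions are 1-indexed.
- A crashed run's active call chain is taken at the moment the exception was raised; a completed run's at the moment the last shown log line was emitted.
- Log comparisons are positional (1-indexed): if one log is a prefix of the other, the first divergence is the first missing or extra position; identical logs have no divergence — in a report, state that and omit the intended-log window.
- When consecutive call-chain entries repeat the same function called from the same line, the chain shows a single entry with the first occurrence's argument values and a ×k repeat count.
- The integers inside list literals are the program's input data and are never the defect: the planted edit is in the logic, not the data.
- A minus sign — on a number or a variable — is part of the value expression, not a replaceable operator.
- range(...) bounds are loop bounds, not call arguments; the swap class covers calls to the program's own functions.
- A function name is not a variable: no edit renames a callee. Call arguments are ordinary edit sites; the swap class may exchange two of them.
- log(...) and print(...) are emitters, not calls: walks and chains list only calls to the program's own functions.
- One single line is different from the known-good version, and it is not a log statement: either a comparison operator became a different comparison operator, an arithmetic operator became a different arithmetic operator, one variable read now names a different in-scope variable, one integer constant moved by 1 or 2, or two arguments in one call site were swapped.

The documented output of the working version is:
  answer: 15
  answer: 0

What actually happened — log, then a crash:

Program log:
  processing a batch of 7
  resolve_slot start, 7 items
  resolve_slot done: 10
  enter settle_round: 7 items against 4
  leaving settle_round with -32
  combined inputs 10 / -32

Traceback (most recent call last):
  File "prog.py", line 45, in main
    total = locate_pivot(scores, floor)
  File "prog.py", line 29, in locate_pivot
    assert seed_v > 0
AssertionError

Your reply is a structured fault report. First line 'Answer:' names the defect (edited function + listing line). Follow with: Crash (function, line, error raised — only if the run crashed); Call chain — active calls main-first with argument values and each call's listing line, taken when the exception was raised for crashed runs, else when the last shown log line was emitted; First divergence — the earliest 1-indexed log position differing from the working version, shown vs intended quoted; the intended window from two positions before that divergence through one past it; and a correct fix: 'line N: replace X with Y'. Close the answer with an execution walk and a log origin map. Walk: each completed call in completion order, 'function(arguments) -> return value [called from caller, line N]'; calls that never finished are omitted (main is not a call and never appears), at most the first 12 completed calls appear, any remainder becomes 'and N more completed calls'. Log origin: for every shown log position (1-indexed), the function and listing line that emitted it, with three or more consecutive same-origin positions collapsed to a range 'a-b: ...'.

Answer: the defect is in settle_round at line 15.
Core observation: Everything matches until log position 5, which reads 'leaving settle_round with -32' in place of 'leaving settle_round with 32'.
Crash: locate_pivot, line 29, AssertionError.
Call chain: main -> locate_pivot([2, 9, 1, 7, 6, 4, 10], 4) (called at line 45).
First divergence: position 5; shown 'leaving settle_round with -32' vs intended 'leaving settle_round with 32'.
Intended log window:
  3: resolve_slot done: 10
  4: enter settle_round: 7 items against 4
  5: leaving settle_round with 32
  6: combined inputs 10 / 32
Execution walk:
  resolve_slot([2, 9, 1, 7, 6, 4, 10]) -> 10  [called from locate_pivot, line 26]
  settle_round([2, 9, 1, 7, 6, 4, 10], 4) -> -32  [called from locate_pivot, line 27]
Log origins:
  1 — main, line 44
  2 — resolve_slot, line 2
  3 — resolve_slot, line 7
  4 — settle_round, line 11
  5 — settle_round, line 16
  6 — locate_pivot, line 28
A correct fix: line 15: replace `-` with `+`.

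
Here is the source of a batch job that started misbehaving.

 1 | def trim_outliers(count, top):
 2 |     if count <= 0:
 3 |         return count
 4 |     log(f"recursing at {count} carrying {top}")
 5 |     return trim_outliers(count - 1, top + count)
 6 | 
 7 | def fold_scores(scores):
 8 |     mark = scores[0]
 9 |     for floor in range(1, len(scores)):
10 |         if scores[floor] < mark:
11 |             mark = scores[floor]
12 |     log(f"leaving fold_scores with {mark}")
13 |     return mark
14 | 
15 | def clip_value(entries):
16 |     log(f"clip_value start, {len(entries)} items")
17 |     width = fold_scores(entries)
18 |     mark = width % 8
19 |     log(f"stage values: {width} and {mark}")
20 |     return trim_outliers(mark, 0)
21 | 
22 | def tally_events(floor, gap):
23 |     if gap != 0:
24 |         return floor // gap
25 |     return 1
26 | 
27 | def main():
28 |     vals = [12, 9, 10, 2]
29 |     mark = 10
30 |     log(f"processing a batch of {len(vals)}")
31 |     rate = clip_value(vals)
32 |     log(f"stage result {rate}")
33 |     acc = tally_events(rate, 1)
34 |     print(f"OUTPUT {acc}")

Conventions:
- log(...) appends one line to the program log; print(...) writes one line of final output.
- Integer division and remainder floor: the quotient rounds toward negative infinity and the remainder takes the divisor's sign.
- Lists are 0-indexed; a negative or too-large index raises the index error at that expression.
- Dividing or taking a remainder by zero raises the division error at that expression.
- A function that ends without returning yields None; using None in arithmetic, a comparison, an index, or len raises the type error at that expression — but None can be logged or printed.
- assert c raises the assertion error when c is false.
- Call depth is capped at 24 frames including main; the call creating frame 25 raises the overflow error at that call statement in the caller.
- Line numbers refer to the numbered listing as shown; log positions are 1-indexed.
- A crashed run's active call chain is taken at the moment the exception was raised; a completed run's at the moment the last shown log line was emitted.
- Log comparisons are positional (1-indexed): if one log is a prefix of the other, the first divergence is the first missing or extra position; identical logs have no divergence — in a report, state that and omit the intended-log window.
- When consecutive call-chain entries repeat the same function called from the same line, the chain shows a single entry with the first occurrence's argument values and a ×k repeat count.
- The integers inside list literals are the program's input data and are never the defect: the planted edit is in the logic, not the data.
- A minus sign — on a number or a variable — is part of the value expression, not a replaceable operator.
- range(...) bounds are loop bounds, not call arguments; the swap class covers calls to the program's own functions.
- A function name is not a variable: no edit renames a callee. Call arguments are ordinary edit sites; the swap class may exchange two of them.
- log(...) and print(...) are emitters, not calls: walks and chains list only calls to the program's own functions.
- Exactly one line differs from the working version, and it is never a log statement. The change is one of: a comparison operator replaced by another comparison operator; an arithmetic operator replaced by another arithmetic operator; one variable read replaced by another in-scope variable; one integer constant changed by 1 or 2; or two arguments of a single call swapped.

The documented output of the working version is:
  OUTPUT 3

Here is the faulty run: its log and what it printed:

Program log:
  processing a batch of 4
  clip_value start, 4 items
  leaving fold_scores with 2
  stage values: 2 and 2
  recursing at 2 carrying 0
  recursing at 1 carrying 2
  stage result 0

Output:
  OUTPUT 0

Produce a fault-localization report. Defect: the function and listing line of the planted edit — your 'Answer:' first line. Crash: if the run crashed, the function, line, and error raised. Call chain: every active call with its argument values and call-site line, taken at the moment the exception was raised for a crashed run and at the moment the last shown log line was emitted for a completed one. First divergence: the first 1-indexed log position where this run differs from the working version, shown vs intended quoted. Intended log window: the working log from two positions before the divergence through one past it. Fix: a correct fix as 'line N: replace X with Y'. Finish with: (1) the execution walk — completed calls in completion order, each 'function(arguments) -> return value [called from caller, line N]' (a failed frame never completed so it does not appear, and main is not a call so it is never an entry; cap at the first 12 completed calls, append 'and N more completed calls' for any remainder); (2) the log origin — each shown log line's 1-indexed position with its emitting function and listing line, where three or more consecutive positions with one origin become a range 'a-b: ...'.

Answer: the defect is in trim_outliers at line 3.
Key fact: Log line 7 is where behavior first shows: 'stage result 0' appears instead of 'stage result 3'.
Call chain: main.
First divergence: position 7 — shown 'stage result 0', intended 'stage result 3'.
Intended log window:
  5: recursing at 2 carrying 0
  6: recursing at 1 carrying 2
  7: stage result 3
Execution walk:
  fold_scores([12, 9, 10, 2]) -> 2  [called from clip_value, line 17]
  trim_outliers(0, 3) -> 0  [called from trim_outliers, line 5]
  trim_outliers(1, 2) -> 0  [called from trim_outliers, line 5]
  trim_outliers(2, 0) -> 0  [called from clip_value, line 20]
  clip_value([12, 9, 10, 2]) -> 0  [called from main, line 31]
  tally_events(0, 1) -> 0  [called from main, line 33]
Log origins:
  1: from main, line 30
  2: from clip_value, line 16
  3: from fold_scores, line 12
  4: from clip_value, line 19
  5: from trim_outliers, line 4
  6: from trim_outliers, line 4
  7: from main, line 32
A correct fix: line 3: replace `count` with `top`.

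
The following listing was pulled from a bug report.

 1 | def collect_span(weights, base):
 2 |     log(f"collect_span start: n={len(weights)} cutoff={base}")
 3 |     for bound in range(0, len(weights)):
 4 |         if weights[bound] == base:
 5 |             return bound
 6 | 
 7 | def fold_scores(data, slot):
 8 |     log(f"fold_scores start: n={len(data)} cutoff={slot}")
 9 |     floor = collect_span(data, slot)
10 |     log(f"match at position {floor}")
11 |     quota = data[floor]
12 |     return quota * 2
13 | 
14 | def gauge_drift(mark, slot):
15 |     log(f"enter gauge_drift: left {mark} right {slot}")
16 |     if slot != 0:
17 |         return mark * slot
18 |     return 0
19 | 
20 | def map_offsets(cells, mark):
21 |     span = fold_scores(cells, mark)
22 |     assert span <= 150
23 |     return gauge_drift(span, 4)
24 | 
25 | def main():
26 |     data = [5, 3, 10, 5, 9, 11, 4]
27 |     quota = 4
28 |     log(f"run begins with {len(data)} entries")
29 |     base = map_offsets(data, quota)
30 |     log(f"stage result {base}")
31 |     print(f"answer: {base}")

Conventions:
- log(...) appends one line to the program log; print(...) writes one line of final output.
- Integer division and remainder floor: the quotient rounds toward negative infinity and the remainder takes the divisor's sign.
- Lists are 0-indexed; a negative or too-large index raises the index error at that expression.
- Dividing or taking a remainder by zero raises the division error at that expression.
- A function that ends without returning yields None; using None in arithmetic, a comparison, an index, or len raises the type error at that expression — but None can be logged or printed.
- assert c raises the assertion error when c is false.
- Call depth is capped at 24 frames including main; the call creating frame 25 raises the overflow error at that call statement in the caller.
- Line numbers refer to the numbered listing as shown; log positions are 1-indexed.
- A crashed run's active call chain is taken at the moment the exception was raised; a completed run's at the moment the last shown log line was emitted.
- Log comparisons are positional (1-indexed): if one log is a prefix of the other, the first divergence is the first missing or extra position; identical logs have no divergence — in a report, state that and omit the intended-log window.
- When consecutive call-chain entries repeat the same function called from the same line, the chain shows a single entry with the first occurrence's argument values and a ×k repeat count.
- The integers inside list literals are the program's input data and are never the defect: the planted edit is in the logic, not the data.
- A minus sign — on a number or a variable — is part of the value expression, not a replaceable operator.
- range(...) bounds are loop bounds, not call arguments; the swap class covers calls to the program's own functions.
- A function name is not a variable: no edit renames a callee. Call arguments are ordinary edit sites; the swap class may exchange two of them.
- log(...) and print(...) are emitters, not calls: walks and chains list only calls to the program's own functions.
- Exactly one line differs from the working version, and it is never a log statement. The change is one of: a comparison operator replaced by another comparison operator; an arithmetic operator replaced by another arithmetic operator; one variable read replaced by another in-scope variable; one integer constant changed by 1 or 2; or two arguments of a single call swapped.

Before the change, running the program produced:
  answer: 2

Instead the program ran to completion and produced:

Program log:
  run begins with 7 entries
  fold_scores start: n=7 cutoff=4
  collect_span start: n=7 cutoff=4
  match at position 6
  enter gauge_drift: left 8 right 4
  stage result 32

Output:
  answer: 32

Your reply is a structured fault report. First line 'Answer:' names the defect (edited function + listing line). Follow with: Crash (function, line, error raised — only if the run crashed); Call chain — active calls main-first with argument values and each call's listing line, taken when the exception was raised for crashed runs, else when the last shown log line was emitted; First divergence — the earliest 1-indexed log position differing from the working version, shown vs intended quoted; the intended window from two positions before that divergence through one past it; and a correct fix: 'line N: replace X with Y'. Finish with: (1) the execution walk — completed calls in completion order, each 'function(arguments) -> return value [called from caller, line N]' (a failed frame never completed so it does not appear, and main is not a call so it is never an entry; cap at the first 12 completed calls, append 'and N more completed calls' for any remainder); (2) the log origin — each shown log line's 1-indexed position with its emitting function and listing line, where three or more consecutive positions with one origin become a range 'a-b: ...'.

Answer: the defect is in gauge_drift at line 17.
The tell: The log first diverges at position 6: the faulty run prints 'stage result 32' where the working version prints 'stage result 2'.
Call chain: main.
First divergence: position 6 — the shown line 'stage result 32' should read 'stage result 2'.
Intended log window:
  4: match at position 6
  5: enter gauge_drift: left 8 right 4
  6: stage result 2
Execution walk:
  collect_span([5, 3, 10, 5, 9, 11, 4], 4) -> 6  [called from fold_scores, line 9]
  fold_scores([5, 3, 10, 5, 9, 11, 4], 4) -> 8  [called from map_offsets, line 21]
  gauge_drift(8, 4) -> 32  [called from map_offsets, line 23]
  map_offsets([5, 3, 10, 5, 9, 11, 4], 4) -> 32  [called from main, line 29]
Log origin:
  1: emitted by main (line 28)
  2: emitted by fold_scores (line 8)
  3: emitted by collect_span (line 2)
  4: emitted by fold_scores (line 10)
  5: emitted by gauge_drift (line 15)
  6: emitted by main (line 30)
A correct fix: line 17: replace `*` with `//`.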